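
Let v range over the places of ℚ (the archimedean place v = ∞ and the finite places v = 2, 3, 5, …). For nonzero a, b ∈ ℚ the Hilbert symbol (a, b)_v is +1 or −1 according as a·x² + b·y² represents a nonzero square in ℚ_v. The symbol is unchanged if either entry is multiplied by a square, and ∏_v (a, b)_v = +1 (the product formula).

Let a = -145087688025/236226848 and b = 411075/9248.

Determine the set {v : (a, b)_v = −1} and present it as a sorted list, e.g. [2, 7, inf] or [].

[7, 29]

Mod squares: a ≡ -1218, b ≡ 406. Check v ∈ {∞, 2, 3, 5, 7, 11, 13, 17, 19, 29}.
v=29: a=29^1·(≡4), b=29^1·(≡2) mod 29; (4|29)=+1, (2|29)=-1; (−1)^{1·1·14}·(+1)^1·(-1)^1 = -1.
v=13: a=13^-2·(≡1), b=13^0·(≡3) mod 13; (1|13)=+1, (3|13)=+1; (−1)^{-2·0·6}·(+1)^0·(+1)^-2 = +1.
v=11: a=11^-2·(≡9), b=11^0·(≡2) mod 11; (9|11)=+1, (2|11)=-1; (−1)^{-2·0·5}·(+1)^0·(-1)^-2 = +1.
v=2: v_2(a)=-5, v_2(b)=-5; units ≡ 7, 3 (mod 8); ε·ε+αω+βω = 1·1+-5·1+-5·0 ≡ 0  ⇒  (a,b)_2 = +1.
v=17: a=17^0·(≡14), b=17^-2·(≡1) mod 17; (14|17)=-1, (1|17)=+1; (−1)^{0·-2·8}·(-1)^-2·(+1)^0 = +1.
v=3: a=3^5·(≡2), b=3^4·(≡1) mod 3; (2|3)=-1, (1|3)=+1; (−1)^{5·4·1}·(-1)^4·(+1)^5 = +1.
v=∞: -1218 < 0 and 406 > 0  ⇒  (a,b)_∞ = +1.
v=7: a=7^7·(≡2), b=7^1·(≡2) mod 7; (2|7)=+1, (2|7)=+1; (−1)^{7·1·3}·(+1)^1·(+1)^7 = -1.
v=19: a=19^-2·(≡1), b=19^0·(≡17) mod 19; (1|19)=+1, (17|19)=+1; (−1)^{-2·0·9}·(+1)^0·(+1)^-2 = +1.
v=5: a=5^2·(≡3), b=5^2·(≡1) mod 5; (3|5)=-1, (1|5)=+1; (−1)^{2·2·2}·(-1)^2·(+1)^2 = +1.
Ram(-1218, 406) = {7, 29}; no ℚ_7-point on the conic.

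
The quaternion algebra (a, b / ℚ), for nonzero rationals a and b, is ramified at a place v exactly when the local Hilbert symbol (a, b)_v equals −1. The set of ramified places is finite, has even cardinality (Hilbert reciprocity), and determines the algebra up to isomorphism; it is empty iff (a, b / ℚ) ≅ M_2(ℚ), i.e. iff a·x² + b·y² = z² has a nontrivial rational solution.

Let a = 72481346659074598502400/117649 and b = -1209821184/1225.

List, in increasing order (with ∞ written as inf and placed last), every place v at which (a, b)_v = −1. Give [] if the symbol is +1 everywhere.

Mod squares: a ≡ 1326, b ≡ -14586. Check v ∈ {∞, 2, 3, 5, 7, 11, 13, 17}.
v=7: a=7^-6·(≡3), b=7^-2·(≡4) mod 7; (3|7)=-1, (4|7)=+1; (−1)^{-6·-2·3}·(-1)^-2·(+1)^-6 = +1.
v=13: a=13^3·(≡2), b=13^1·(≡12) mod 13; (2|13)=-1, (12|13)=+1; (−1)^{3·1·6}·(-1)^1·(+1)^3 = -1.
v=2: v_2(a)=23, v_2(b)=11; units ≡ 7, 3 (mod 8); ε·ε+αω+βω = 1·1+23·1+11·0 ≡ 0  ⇒  (a,b)_2 = +1.
v=∞: 1326 > 0 and -14586 < 0  ⇒  (a,b)_∞ = +1.
v=11: a=11^4·(≡10), b=11^1·(≡5) mod 11; (10|11)=-1, (5|11)=+1; (−1)^{4·1·5}·(-1)^1·(+1)^4 = -1.
v=3: a=3^7·(≡1), b=3^5·(≡1) mod 3; (1|3)=+1, (1|3)=+1; (−1)^{7·5·1}·(+1)^5·(+1)^7 = -1.
v=5: a=5^2·(≡4), b=5^-2·(≡4) mod 5; (4|5)=+1, (4|5)=+1; (−1)^{2·-2·2}·(+1)^-2·(+1)^2 = +1.
v=17: a=17^3·(≡14), b=17^1·(≡9) mod 17; (14|17)=-1, (9|17)=+1; (−1)^{3·1·8}·(-1)^1·(+1)^3 = -1.
Ram(1326, -14586) = {3, 11, 13, 17}; no ℚ_3-point on the conic.

[3, 11, 13, 17]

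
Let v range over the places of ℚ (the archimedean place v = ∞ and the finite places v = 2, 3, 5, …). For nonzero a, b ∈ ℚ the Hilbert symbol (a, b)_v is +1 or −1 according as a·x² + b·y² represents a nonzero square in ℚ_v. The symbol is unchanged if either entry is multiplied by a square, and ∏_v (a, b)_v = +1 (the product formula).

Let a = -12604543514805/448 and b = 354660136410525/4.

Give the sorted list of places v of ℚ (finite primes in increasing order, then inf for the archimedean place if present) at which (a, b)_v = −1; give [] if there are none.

[3, 19]

Mod squares: a ≡ -805035, b ≡ 1152141. Check v ∈ {∞, 2, 3, 5, 7, 11, 17, 19, 29, 41}.
v=2: v_2(a)=-6, v_2(b)=-2; units ≡ 5, 5 (mod 8); ε·ε+αω+βω = 0·0+-6·1+-2·1 ≡ 0  ⇒  (a,b)_2 = +1.
v=11: a=11^1·(≡4), b=11^4·(≡1) mod 11; (4|11)=+1, (1|11)=+1; (−1)^{1·4·5}·(+1)^4·(+1)^1 = +1.
v=41: a=41^1·(≡31), b=41^1·(≡36) mod 41; (31|41)=+1, (36|41)=+1; (−1)^{1·1·20}·(+1)^1·(+1)^1 = +1.
v=19: a=19^4·(≡13), b=19^1·(≡8) mod 19; (13|19)=-1, (8|19)=-1; (−1)^{4·1·9}·(-1)^1·(-1)^4 = -1.
v=17: a=17^1·(≡10), b=17^1·(≡7) mod 17; (10|17)=-1, (7|17)=-1; (−1)^{1·1·8}·(-1)^1·(-1)^1 = +1.
v=7: a=7^-1·(≡3), b=7^0·(≡2) mod 7; (3|7)=-1, (2|7)=+1; (−1)^{-1·0·3}·(-1)^0·(+1)^-1 = +1.
v=∞: -805035 < 0 and 1152141 > 0  ⇒  (a,b)_∞ = +1.
v=3: a=3^1·(≡2), b=3^1·(≡2) mod 3; (2|3)=-1, (2|3)=-1; (−1)^{1·1·1}·(-1)^1·(-1)^1 = -1.
v=29: a=29^2·(≡1), b=29^3·(≡25) mod 29; (1|29)=+1, (25|29)=+1; (−1)^{2·3·14}·(+1)^3·(+1)^2 = +1.
v=5: a=5^1·(≡3), b=5^2·(≡4) mod 5; (3|5)=-1, (4|5)=+1; (−1)^{1·2·2}·(-1)^2·(+1)^1 = +1.
(-805035, 1152141 / ℚ) ramifies at {3, 19}: a division algebra.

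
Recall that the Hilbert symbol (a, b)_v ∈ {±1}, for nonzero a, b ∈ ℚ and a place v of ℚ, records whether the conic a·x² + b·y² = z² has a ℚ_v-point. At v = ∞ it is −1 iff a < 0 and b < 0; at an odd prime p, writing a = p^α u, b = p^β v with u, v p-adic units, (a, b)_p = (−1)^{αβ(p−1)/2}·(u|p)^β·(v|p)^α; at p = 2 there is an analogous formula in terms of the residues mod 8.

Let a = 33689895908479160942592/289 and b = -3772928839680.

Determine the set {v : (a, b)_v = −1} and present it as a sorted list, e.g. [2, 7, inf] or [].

[2, 3, 5, 13]

Mod squares: a ≡ 858, b ≡ -5005. Check v ∈ {∞, 2, 3, 5, 7, 11, 13, 17, 19}.
v=13: a=13^5·(≡3), b=13^3·(≡11) mod 13; (3|13)=+1, (11|13)=-1; (−1)^{5·3·6}·(+1)^3·(-1)^5 = -1.
v=5: a=5^0·(≡3), b=5^1·(≡4) mod 5; (3|5)=-1, (4|5)=+1; (−1)^{0·1·2}·(-1)^1·(+1)^0 = -1.
v=19: a=19^2·(≡12), b=19^0·(≡11) mod 19; (12|19)=-1, (11|19)=+1; (−1)^{2·0·9}·(-1)^0·(+1)^2 = +1.
v=∞: 858 > 0 and -5005 < 0  ⇒  (a,b)_∞ = +1.
v=17: a=17^-2·(≡4), b=17^0·(≡10) mod 17; (4|17)=+1, (10|17)=-1; (−1)^{-2·0·8}·(+1)^0·(-1)^-2 = +1.
v=3: a=3^5·(≡1), b=3^2·(≡2) mod 3; (1|3)=+1, (2|3)=-1; (−1)^{5·2·1}·(+1)^2·(-1)^5 = -1.
v=2: v_2(a)=17, v_2(b)=12; units ≡ 5, 3 (mod 8); ε·ε+αω+βω = 0·1+17·1+12·1 ≡ 1  ⇒  (a,b)_2 = -1.
v=11: a=11^5·(≡5), b=11^3·(≡7) mod 11; (5|11)=+1, (7|11)=-1; (−1)^{5·3·5}·(+1)^3·(-1)^5 = +1.
v=7: a=7^2·(≡4), b=7^1·(≡3) mod 7; (4|7)=+1, (3|7)=-1; (−1)^{2·1·3}·(+1)^1·(-1)^2 = +1.
|Ram(858, -5005)| = 4, even; anisotropic at {2, 3, 5, 13}.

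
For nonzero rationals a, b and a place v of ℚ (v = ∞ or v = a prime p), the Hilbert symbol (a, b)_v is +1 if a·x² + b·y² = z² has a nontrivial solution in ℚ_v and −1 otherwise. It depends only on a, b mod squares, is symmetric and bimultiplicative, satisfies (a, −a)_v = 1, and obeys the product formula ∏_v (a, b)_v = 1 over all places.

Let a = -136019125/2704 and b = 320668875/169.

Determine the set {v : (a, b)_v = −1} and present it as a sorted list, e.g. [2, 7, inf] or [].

Mod squares: a ≡ -85, b ≡ 1955. Check v ∈ {∞, 2, 3, 5, 11, 13, 17, 23}.
v=23: a=23^2·(≡10), b=23^1·(≡1) mod 23; (10|23)=-1, (1|23)=+1; (−1)^{2·1·11}·(-1)^1·(+1)^2 = -1.
v=11: a=11^2·(≡1), b=11^0·(≡8) mod 11; (1|11)=+1, (8|11)=-1; (−1)^{2·0·5}·(+1)^0·(-1)^2 = +1.
v=5: a=5^3·(≡3), b=5^3·(≡4) mod 5; (3|5)=-1, (4|5)=+1; (−1)^{3·3·2}·(-1)^3·(+1)^3 = -1.
v=13: a=13^-2·(≡6), b=13^-2·(≡7) mod 13; (6|13)=-1, (7|13)=-1; (−1)^{-2·-2·6}·(-1)^-2·(-1)^-2 = +1.
v=2: v_2(a)=-4, v_2(b)=0; units ≡ 3, 3 (mod 8); ε·ε+αω+βω = 1·1+-4·1+0·1 ≡ 1  ⇒  (a,b)_2 = -1.
v=17: a=17^1·(≡10), b=17^1·(≡2) mod 17; (10|17)=-1, (2|17)=+1; (−1)^{1·1·8}·(-1)^1·(+1)^1 = -1.
v=∞: -85 < 0 and 1955 > 0  ⇒  (a,b)_∞ = +1.
v=3: a=3^0·(≡2), b=3^8·(≡2) mod 3; (2|3)=-1, (2|3)=-1; (−1)^{0·8·1}·(-1)^8·(-1)^0 = +1.
Ram(-85, 1955) = {2, 5, 17, 23}; no ℚ_2-point on the conic.

[2, 5, 17, 23]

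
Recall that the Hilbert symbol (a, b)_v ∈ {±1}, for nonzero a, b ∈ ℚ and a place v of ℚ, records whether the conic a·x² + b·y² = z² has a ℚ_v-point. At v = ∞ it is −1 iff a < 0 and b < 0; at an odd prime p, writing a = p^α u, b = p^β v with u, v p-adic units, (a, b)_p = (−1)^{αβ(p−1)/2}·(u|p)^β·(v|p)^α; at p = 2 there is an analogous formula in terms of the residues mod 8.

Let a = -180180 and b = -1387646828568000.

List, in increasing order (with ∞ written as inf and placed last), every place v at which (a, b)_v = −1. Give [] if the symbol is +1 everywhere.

(a, b) ≡ (-5005, -455) mod (ℚ^×)²; places V = {2, 3, 5, 7, 11, 13, ∞}.
(a,b)_2: α=2, β=6; u≡3, v≡1 (mod 8); ε(u)ε(v)=1·0, αω(v)=2·0, βω(u)=6·1; sum ≡ 0  ⇒  +1.
(a,b)_13: α=1, u≡11; β=1, v≡9 (mod 13); (11|13)=-1, (9|13)=+1; sign (−1)^0·-1^1·+1^1 = -1.
(a,b)_5: α=1, u≡4; β=3, v≡1 (mod 5); (4|5)=+1, (1|5)=+1; sign (−1)^0·+1^3·+1^1 = +1.
(a,b)_∞: sgn(-5005)=−, sgn(-455)=−, so -1.
(a,b)_11: α=1, u≡10; β=2, v≡8 (mod 11); (10|11)=-1, (8|11)=-1; sign (−1)^0·-1^2·-1^1 = -1.
(a,b)_7: α=1, u≡6; β=5, v≡3 (mod 7); (6|7)=-1, (3|7)=-1; sign (−1)^1·-1^5·-1^1 = -1.
(a,b)_3: α=2, u≡2; β=8, v≡1 (mod 3); (2|3)=-1, (1|3)=+1; sign (−1)^0·-1^8·+1^2 = +1.
|Ram(-5005, -455)| = 4, even; anisotropic at {7, 11, 13, ∞}.

[7, 11, 13, inf]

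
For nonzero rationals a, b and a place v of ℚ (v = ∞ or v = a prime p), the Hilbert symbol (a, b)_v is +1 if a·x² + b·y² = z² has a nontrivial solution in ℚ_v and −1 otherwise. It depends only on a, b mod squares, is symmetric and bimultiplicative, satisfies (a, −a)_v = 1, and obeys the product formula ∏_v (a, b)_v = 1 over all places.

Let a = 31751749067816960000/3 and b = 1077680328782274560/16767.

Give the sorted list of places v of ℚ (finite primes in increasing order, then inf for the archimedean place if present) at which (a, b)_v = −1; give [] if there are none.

[5, 13]

(a, b) ≡ (364182, 126730) mod (ℚ^×)²; places V = {2, 3, 5, 7, 13, 19, 23, 29, 31, 53, ∞}.
(a,b)_29: α=1, u≡28; β=1, v≡22 (mod 29); (28|29)=+1, (22|29)=+1; sign (−1)^0·+1^1·+1^1 = +1.
(a,b)_2: α=17, β=13; u≡3, v≡5 (mod 8); ε(u)ε(v)=1·0, αω(v)=17·1, βω(u)=13·1; sum ≡ 0  ⇒  +1.
(a,b)_13: α=1, u≡9; β=0, v≡7 (mod 13); (9|13)=+1, (7|13)=-1; sign (−1)^0·+1^0·-1^1 = -1.
(a,b)_7: α=3, u≡1; β=2, v≡1 (mod 7); (1|7)=+1, (1|7)=+1; sign (−1)^0·+1^2·+1^3 = +1.
(a,b)_23: α=1, u≡15; β=-1, v≡3 (mod 23); (15|23)=-1, (3|23)=+1; sign (−1)^1·-1^-1·+1^1 = +1.
(a,b)_19: α=4, u≡4; β=3, v≡11 (mod 19); (4|19)=+1, (11|19)=+1; sign (−1)^0·+1^3·+1^4 = +1.
(a,b)_∞: sgn(364182)=+, sgn(126730)=+, so +1.
(a,b)_53: α=0, u≡12; β=2, v≡7 (mod 53); (12|53)=-1, (7|53)=+1; sign (−1)^0·-1^2·+1^0 = +1.
(a,b)_5: α=4, u≡2; β=1, v≡1 (mod 5); (2|5)=-1, (1|5)=+1; sign (−1)^0·-1^1·+1^4 = -1.
(a,b)_3: α=-1, u≡2; β=-6, v≡1 (mod 3); (2|3)=-1, (1|3)=+1; sign (−1)^0·-1^-6·+1^-1 = +1.
(a,b)_31: α=0, u≡19; β=2, v≡5 (mod 31); (19|31)=+1, (5|31)=+1; sign (−1)^0·+1^2·+1^0 = +1.
(364182, 126730 / ℚ) ramifies at {5, 13}: a division algebra.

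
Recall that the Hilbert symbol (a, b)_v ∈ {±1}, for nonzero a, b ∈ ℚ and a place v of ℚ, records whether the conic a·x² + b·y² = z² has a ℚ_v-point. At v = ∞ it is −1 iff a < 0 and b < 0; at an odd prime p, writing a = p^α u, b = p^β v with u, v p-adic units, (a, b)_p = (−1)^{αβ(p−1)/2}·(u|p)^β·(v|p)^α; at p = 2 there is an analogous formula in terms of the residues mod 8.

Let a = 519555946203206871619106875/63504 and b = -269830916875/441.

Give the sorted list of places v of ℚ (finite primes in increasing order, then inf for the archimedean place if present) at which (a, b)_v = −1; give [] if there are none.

(a, b) ≡ (36859, -431729467) mod (ℚ^×)²; places V = {2, 3, 5, 7, 11, 13, 17, 29, 31, 41, 53, ∞}.
(a,b)_53: α=2, u≡24; β=1, v≡40 (mod 53); (24|53)=+1, (40|53)=+1; sign (−1)^0·+1^1·+1^2 = +1.
(a,b)_∞: sgn(36859)=+, sgn(-431729467)=−, so +1.
(a,b)_13: α=2, u≡12; β=1, v≡3 (mod 13); (12|13)=+1, (3|13)=+1; sign (−1)^0·+1^1·+1^2 = +1.
(a,b)_7: α=-2, u≡2; β=-2, v≡6 (mod 7); (2|7)=+1, (6|7)=-1; sign (−1)^0·+1^-2·-1^-2 = +1.
(a,b)_3: α=-4, u≡1; β=-2, v≡2 (mod 3); (1|3)=+1, (2|3)=-1; sign (−1)^0·+1^-2·-1^-4 = +1.
(a,b)_31: α=3, u≡12; β=1, v≡26 (mod 31); (12|31)=-1, (26|31)=-1; sign (−1)^1·-1^1·-1^3 = -1.
(a,b)_2: α=-4, β=0; u≡3, v≡5 (mod 8); ε(u)ε(v)=1·0, αω(v)=-4·1, βω(u)=0·1; sum ≡ 0  ⇒  +1.
(a,b)_11: α=2, u≡9; β=0, v≡8 (mod 11); (9|11)=+1, (8|11)=-1; sign (−1)^0·+1^0·-1^2 = +1.
(a,b)_5: α=4, u≡4; β=4, v≡3 (mod 5); (4|5)=+1, (3|5)=-1; sign (−1)^0·+1^4·-1^4 = +1.
(a,b)_17: α=2, u≡11; β=1, v≡11 (mod 17); (11|17)=-1, (11|17)=-1; sign (−1)^0·-1^1·-1^2 = -1.
(a,b)_29: α=3, u≡7; β=1, v≡18 (mod 29); (7|29)=+1, (18|29)=-1; sign (−1)^0·+1^1·-1^3 = -1.
(a,b)_41: α=3, u≡34; β=1, v≡39 (mod 41); (34|41)=-1, (39|41)=+1; sign (−1)^0·-1^1·+1^3 = -1.
|Ram(36859, -431729467)| = 4, even; anisotropic at {17, 29, 31, 41}.

[17, 29, 31, 41]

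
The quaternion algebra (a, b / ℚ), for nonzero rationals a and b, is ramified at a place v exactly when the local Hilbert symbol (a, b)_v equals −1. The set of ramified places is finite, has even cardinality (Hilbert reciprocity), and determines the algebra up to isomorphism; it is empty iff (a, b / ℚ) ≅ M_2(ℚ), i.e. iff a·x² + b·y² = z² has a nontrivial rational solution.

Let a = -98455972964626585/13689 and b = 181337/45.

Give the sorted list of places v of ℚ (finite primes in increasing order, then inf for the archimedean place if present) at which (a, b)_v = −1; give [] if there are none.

[7, 41]

(a, b) ≡ (-27265, 5365) mod (ℚ^×)²; places V = {2, 3, 5, 7, 11, 13, 19, 23, 29, 37, 41, ∞}.
(a,b)_3: α=-4, u≡2; β=-2, v≡1 (mod 3); (2|3)=-1, (1|3)=+1; sign (−1)^0·-1^-2·+1^-4 = +1.
(a,b)_7: α=3, u≡4; β=0, v≡3 (mod 7); (4|7)=+1, (3|7)=-1; sign (−1)^0·+1^0·-1^3 = -1.
(a,b)_23: α=2, u≡18; β=0, v≡18 (mod 23); (18|23)=+1, (18|23)=+1; sign (−1)^0·+1^0·+1^2 = +1.
(a,b)_11: α=2, u≡1; β=0, v≡2 (mod 11); (1|11)=+1, (2|11)=-1; sign (−1)^0·+1^0·-1^2 = +1.
(a,b)_29: α=2, u≡25; β=1, v≡12 (mod 29); (25|29)=+1, (12|29)=-1; sign (−1)^0·+1^1·-1^2 = +1.
(a,b)_∞: sgn(-27265)=−, sgn(5365)=+, so +1.
(a,b)_19: α=1, u≡4; β=0, v≡11 (mod 19); (4|19)=+1, (11|19)=+1; sign (−1)^0·+1^0·+1^1 = +1.
(a,b)_2: α=0, β=0; u≡7, v≡5 (mod 8); ε(u)ε(v)=1·0, αω(v)=0·1, βω(u)=0·0; sum ≡ 0  ⇒  +1.
(a,b)_41: α=1, u≡36; β=0, v≡19 (mod 41); (36|41)=+1, (19|41)=-1; sign (−1)^0·+1^0·-1^1 = -1.
(a,b)_5: α=1, u≡2; β=-1, v≡3 (mod 5); (2|5)=-1, (3|5)=-1; sign (−1)^0·-1^-1·-1^1 = +1.
(a,b)_13: α=-2, u≡10; β=2, v≡12 (mod 13); (10|13)=+1, (12|13)=+1; sign (−1)^0·+1^2·+1^-2 = +1.
(a,b)_37: α=2, u≡1; β=1, v≡16 (mod 37); (1|37)=+1, (16|37)=+1; sign (−1)^0·+1^1·+1^2 = +1.
(-27265, 5365 / ℚ) ramifies at {7, 41}: a division algebra.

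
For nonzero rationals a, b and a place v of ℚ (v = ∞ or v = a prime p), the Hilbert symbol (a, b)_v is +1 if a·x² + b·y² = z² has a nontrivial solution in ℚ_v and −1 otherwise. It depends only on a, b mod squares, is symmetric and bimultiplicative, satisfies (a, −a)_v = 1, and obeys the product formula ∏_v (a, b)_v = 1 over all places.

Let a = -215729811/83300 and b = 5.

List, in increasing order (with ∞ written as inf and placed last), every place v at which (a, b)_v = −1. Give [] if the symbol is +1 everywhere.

Mod squares: a ≡ -374187, b ≡ 5. Check v ∈ {∞, 2, 3, 5, 7, 11, 17, 23, 29}.
v=7: a=7^-2·(≡3), b=7^0·(≡5) mod 7; (3|7)=-1, (5|7)=-1; (−1)^{-2·0·3}·(-1)^0·(-1)^-2 = +1.
v=5: a=5^-2·(≡2), b=5^1·(≡1) mod 5; (2|5)=-1, (1|5)=+1; (−1)^{-2·1·2}·(-1)^1·(+1)^-2 = -1.
v=3: a=3^5·(≡2), b=3^0·(≡2) mod 3; (2|3)=-1, (2|3)=-1; (−1)^{5·0·1}·(-1)^0·(-1)^5 = -1.
v=29: a=29^1·(≡27), b=29^0·(≡5) mod 29; (27|29)=-1, (5|29)=+1; (−1)^{1·0·14}·(-1)^0·(+1)^1 = +1.
v=11: a=11^3·(≡6), b=11^0·(≡5) mod 11; (6|11)=-1, (5|11)=+1; (−1)^{3·0·5}·(-1)^0·(+1)^3 = +1.
v=23: a=23^1·(≡7), b=23^0·(≡5) mod 23; (7|23)=-1, (5|23)=-1; (−1)^{1·0·11}·(-1)^0·(-1)^1 = -1.
v=2: v_2(a)=-2, v_2(b)=0; units ≡ 5, 5 (mod 8); ε·ε+αω+βω = 0·0+-2·1+0·1 ≡ 0  ⇒  (a,b)_2 = +1.
v=∞: -374187 < 0 and 5 > 0  ⇒  (a,b)_∞ = +1.
v=17: a=17^-1·(≡9), b=17^0·(≡5) mod 17; (9|17)=+1, (5|17)=-1; (−1)^{-1·0·8}·(+1)^0·(-1)^-1 = -1.
|Ram(-374187, 5)| = 4, even; anisotropic at {3, 5, 17, 23}.

[3, 5, 17, 23]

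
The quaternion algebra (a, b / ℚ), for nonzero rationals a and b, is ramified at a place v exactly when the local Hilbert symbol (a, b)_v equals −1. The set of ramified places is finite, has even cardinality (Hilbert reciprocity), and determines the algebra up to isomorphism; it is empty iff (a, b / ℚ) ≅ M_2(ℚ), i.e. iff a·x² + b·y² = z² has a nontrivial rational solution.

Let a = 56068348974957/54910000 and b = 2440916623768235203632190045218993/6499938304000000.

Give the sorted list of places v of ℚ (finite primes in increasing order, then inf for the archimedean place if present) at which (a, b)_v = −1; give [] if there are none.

[2, 3, 23, 31]

(a, b) ≡ (1767, 13547) mod (ℚ^×)²; places V = {2, 3, 5, 11, 17, 19, 23, 31, ∞}.
(a,b)_5: α=-4, u≡2; β=-6, v≡3 (mod 5); (2|5)=-1, (3|5)=-1; sign (−1)^0·-1^-6·-1^-4 = +1.
(a,b)_2: α=-4, β=-18; u≡7, v≡3 (mod 8); ε(u)ε(v)=1·1, αω(v)=-4·1, βω(u)=-18·0; sum ≡ 1  ⇒  -1.
(a,b)_31: α=3, u≡22; β=7, v≡27 (mod 31); (22|31)=-1, (27|31)=-1; sign (−1)^1·-1^7·-1^3 = -1.
(a,b)_17: α=-2, u≡1; β=-4, v≡13 (mod 17); (1|17)=+1, (13|17)=+1; sign (−1)^0·+1^-4·+1^-2 = +1.
(a,b)_∞: sgn(1767)=+, sgn(13547)=+, so +1.
(a,b)_23: α=2, u≡20; β=5, v≡7 (mod 23); (20|23)=-1, (7|23)=-1; sign (−1)^0·-1^5·-1^2 = -1.
(a,b)_3: α=5, u≡1; β=12, v≡2 (mod 3); (1|3)=+1, (2|3)=-1; sign (−1)^0·+1^12·-1^5 = -1.
(a,b)_19: α=-1, u≡4; β=-1, v≡8 (mod 19); (4|19)=+1, (8|19)=-1; sign (−1)^1·+1^-1·-1^-1 = +1.
(a,b)_11: α=4, u≡7; β=10, v≡7 (mod 11); (7|11)=-1, (7|11)=-1; sign (−1)^0·-1^10·-1^4 = +1.
Ram(1767, 13547) = {2, 3, 23, 31}; no ℚ_2-point on the conic.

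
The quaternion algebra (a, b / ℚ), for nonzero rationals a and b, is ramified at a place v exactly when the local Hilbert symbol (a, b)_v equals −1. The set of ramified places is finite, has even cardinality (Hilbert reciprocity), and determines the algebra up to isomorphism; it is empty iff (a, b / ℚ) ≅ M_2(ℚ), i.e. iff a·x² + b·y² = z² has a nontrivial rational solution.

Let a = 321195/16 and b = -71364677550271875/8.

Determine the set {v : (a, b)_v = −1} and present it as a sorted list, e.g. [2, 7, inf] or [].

(a, b) ≡ (6555, -29274630) mod (ℚ^×)²; places V = {2, 3, 5, 7, 11, 19, 23, 29, ∞}.
(a,b)_23: α=1, u≡6; β=1, v≡20 (mod 23); (6|23)=+1, (20|23)=-1; sign (−1)^1·+1^1·-1^1 = +1.
(a,b)_7: α=2, u≡5; β=5, v≡4 (mod 7); (5|7)=-1, (4|7)=+1; sign (−1)^0·-1^5·+1^2 = -1.
(a,b)_19: α=1, u≡8; β=3, v≡7 (mod 19); (8|19)=-1, (7|19)=+1; sign (−1)^1·-1^3·+1^1 = +1.
(a,b)_5: α=1, u≡4; β=5, v≡1 (mod 5); (4|5)=+1, (1|5)=+1; sign (−1)^0·+1^5·+1^1 = +1.
(a,b)_∞: sgn(6555)=+, sgn(-29274630)=−, so +1.
(a,b)_3: α=1, u≡1; β=3, v≡1 (mod 3); (1|3)=+1, (1|3)=+1; sign (−1)^1·+1^3·+1^1 = -1.
(a,b)_2: α=-4, β=-3; u≡3, v≡5 (mod 8); ε(u)ε(v)=1·0, αω(v)=-4·1, βω(u)=-3·1; sum ≡ 1  ⇒  -1.
(a,b)_11: α=0, u≡10; β=1, v≡7 (mod 11); (10|11)=-1, (7|11)=-1; sign (−1)^0·-1^1·-1^0 = -1.
(a,b)_29: α=0, u≡23; β=1, v≡25 (mod 29); (23|29)=+1, (25|29)=+1; sign (−1)^0·+1^1·+1^0 = +1.
Ram(6555, -29274630) = {2, 3, 7, 11}; no ℚ_2-point on the conic.

[2, 3, 7, 11]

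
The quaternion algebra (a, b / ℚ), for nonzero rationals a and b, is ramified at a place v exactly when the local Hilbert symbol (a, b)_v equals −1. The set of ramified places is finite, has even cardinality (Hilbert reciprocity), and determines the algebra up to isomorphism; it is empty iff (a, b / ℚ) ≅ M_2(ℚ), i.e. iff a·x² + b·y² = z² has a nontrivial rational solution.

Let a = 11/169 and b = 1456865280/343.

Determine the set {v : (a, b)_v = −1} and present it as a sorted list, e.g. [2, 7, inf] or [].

(a, b) ≡ (11, 17290) mod (ℚ^×)²; places V = {2, 3, 5, 7, 11, 13, 19, ∞}.
(a,b)_2: α=0, β=17; u≡3, v≡5 (mod 8); ε(u)ε(v)=1·0, αω(v)=0·1, βω(u)=17·1; sum ≡ 1  ⇒  -1.
(a,b)_7: α=0, u≡4; β=-3, v≡3 (mod 7); (4|7)=+1, (3|7)=-1; sign (−1)^0·+1^-3·-1^0 = +1.
(a,b)_5: α=0, u≡4; β=1, v≡2 (mod 5); (4|5)=+1, (2|5)=-1; sign (−1)^0·+1^1·-1^0 = +1.
(a,b)_11: α=1, u≡3; β=0, v≡1 (mod 11); (3|11)=+1, (1|11)=+1; sign (−1)^0·+1^0·+1^1 = +1.
(a,b)_19: α=0, u≡4; β=1, v≡17 (mod 19); (4|19)=+1, (17|19)=+1; sign (−1)^0·+1^1·+1^0 = +1.
(a,b)_∞: sgn(11)=+, sgn(17290)=+, so +1.
(a,b)_3: α=0, u≡2; β=2, v≡1 (mod 3); (2|3)=-1, (1|3)=+1; sign (−1)^0·-1^2·+1^0 = +1.
(a,b)_13: α=-2, u≡11; β=1, v≡12 (mod 13); (11|13)=-1, (12|13)=+1; sign (−1)^0·-1^1·+1^-2 = -1.
(11, 17290 / ℚ) ramifies at {2, 13}: a division algebra.

[2, 13]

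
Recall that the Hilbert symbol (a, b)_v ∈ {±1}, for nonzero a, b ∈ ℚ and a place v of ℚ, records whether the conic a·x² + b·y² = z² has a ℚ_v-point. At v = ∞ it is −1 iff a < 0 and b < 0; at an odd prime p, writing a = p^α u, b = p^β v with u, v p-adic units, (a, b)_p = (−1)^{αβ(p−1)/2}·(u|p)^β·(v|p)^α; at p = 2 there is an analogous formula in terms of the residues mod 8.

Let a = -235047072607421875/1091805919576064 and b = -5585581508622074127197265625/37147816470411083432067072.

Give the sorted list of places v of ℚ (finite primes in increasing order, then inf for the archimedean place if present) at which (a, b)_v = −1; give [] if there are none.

[2, 5, 7, inf]

Mod squares: a ≡ -1610, b ≡ -42. Check v ∈ {∞, 2, 3, 5, 7, 11, 13, 17, 23, 37}.
v=2: v_2(a)=-29, v_2(b)=-55; units ≡ 3, 3 (mod 8); ε·ε+αω+βω = 1·1+-29·1+-55·1 ≡ 1  ⇒  (a,b)_2 = -1.
v=∞: -1610 < 0 and -42 < 0  ⇒  (a,b)_∞ = -1.
v=17: a=17^2·(≡10), b=17^2·(≡16) mod 17; (10|17)=-1, (16|17)=+1; (−1)^{2·2·8}·(-1)^2·(+1)^2 = +1.
v=7: a=7^-5·(≡4), b=7^-5·(≡2) mod 7; (4|7)=+1, (2|7)=+1; (−1)^{-5·-5·3}·(+1)^-5·(+1)^-5 = -1.
v=5: a=5^11·(≡2), b=5^20·(≡3) mod 5; (2|5)=-1, (3|5)=-1; (−1)^{11·20·2}·(-1)^20·(-1)^11 = -1.
v=13: a=13^0·(≡11), b=13^-2·(≡3) mod 13; (11|13)=-1, (3|13)=+1; (−1)^{0·-2·6}·(-1)^-2·(+1)^0 = +1.
v=37: a=37^2·(≡31), b=37^2·(≡17) mod 37; (31|37)=-1, (17|37)=-1; (−1)^{2·2·18}·(-1)^2·(-1)^2 = +1.
v=11: a=11^-2·(≡7), b=11^-2·(≡7) mod 11; (7|11)=-1, (7|11)=-1; (−1)^{-2·-2·5}·(-1)^-2·(-1)^-2 = +1.
v=23: a=23^3·(≡15), b=23^6·(≡6) mod 23; (15|23)=-1, (6|23)=+1; (−1)^{3·6·11}·(-1)^6·(+1)^3 = +1.
v=3: a=3^0·(≡1), b=3^-1·(≡1) mod 3; (1|3)=+1, (1|3)=+1; (−1)^{0·-1·1}·(+1)^-1·(+1)^0 = +1.
Ram(-1610, -42) = {2, 5, 7, ∞}; no ℚ_2-point on the conic.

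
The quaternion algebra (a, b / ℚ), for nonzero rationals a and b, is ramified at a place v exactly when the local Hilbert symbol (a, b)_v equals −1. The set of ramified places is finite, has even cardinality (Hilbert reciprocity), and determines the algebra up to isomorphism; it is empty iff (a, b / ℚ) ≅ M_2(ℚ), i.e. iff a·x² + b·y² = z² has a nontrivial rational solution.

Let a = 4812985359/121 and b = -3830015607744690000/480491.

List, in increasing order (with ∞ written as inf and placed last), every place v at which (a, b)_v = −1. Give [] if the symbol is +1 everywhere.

[3, 11]

Mod squares: a ≡ 39, b ≡ -231. Check v ∈ {∞, 2, 3, 5, 7, 11, 13, 19, 23}.
v=5: a=5^0·(≡4), b=5^4·(≡1) mod 5; (4|5)=+1, (1|5)=+1; (−1)^{0·4·2}·(+1)^4·(+1)^0 = +1.
v=3: a=3^3·(≡1), b=3^7·(≡1) mod 3; (1|3)=+1, (1|3)=+1; (−1)^{3·7·1}·(+1)^7·(+1)^3 = -1.
v=13: a=13^1·(≡1), b=13^2·(≡12) mod 13; (1|13)=+1, (12|13)=+1; (−1)^{1·2·6}·(+1)^2·(+1)^1 = +1.
v=23: a=23^4·(≡3), b=23^6·(≡19) mod 23; (3|23)=+1, (19|23)=-1; (−1)^{4·6·11}·(+1)^6·(-1)^4 = +1.
v=19: a=19^0·(≡16), b=19^-2·(≡5) mod 19; (16|19)=+1, (5|19)=+1; (−1)^{0·-2·9}·(+1)^-2·(+1)^0 = +1.
v=2: v_2(a)=0, v_2(b)=4; units ≡ 7, 1 (mod 8); ε·ε+αω+βω = 1·0+0·0+4·0 ≡ 0  ⇒  (a,b)_2 = +1.
v=∞: 39 > 0 and -231 < 0  ⇒  (a,b)_∞ = +1.
v=11: a=11^-2·(≡6), b=11^-3·(≡5) mod 11; (6|11)=-1, (5|11)=+1; (−1)^{-2·-3·5}·(-1)^-3·(+1)^-2 = -1.
v=7: a=7^2·(≡1), b=7^1·(≡4) mod 7; (1|7)=+1, (4|7)=+1; (−1)^{2·1·3}·(+1)^1·(+1)^2 = +1.
(39, -231 / ℚ) ramifies at {3, 11}: a division algebra.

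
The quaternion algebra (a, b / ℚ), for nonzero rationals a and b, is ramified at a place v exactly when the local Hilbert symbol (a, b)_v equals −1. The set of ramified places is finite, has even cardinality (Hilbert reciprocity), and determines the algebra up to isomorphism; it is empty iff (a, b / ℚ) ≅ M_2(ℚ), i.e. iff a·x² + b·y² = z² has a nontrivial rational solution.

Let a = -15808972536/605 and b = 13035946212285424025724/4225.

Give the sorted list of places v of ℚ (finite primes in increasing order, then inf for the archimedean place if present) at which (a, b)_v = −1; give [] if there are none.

(a, b) ≡ (-2195690630, 7511) mod (ℚ^×)²; places V = {2, 3, 5, 7, 11, 13, 23, 29, 31, 37, 41, ∞}.
(a,b)_23: α=1, u≡6; β=2, v≡6 (mod 23); (6|23)=+1, (6|23)=+1; sign (−1)^0·+1^2·+1^1 = +1.
(a,b)_5: α=-1, u≡4; β=-2, v≡1 (mod 5); (4|5)=+1, (1|5)=+1; sign (−1)^0·+1^-2·+1^-1 = +1.
(a,b)_31: α=1, u≡16; β=2, v≡28 (mod 31); (16|31)=+1, (28|31)=+1; sign (−1)^0·+1^2·+1^1 = +1.
(a,b)_3: α=2, u≡1; β=2, v≡2 (mod 3); (1|3)=+1, (2|3)=-1; sign (−1)^0·+1^2·-1^2 = +1.
(a,b)_37: α=1, u≡14; β=3, v≡18 (mod 37); (14|37)=-1, (18|37)=-1; sign (−1)^0·-1^3·-1^1 = +1.
(a,b)_7: α=1, u≡1; β=3, v≡2 (mod 7); (1|7)=+1, (2|7)=+1; sign (−1)^1·+1^3·+1^1 = -1.
(a,b)_∞: sgn(-2195690630)=−, sgn(7511)=+, so +1.
(a,b)_2: α=3, β=2; u≡5, v≡7 (mod 8); ε(u)ε(v)=0·1, αω(v)=3·0, βω(u)=2·1; sum ≡ 0  ⇒  +1.
(a,b)_13: α=0, u≡1; β=-2, v≡4 (mod 13); (1|13)=+1, (4|13)=+1; sign (−1)^0·+1^-2·+1^0 = +1.
(a,b)_11: α=-2, u≡10; β=0, v≡5 (mod 11); (10|11)=-1, (5|11)=+1; sign (−1)^0·-1^0·+1^-2 = +1.
(a,b)_29: α=1, u≡22; β=3, v≡3 (mod 29); (22|29)=+1, (3|29)=-1; sign (−1)^0·+1^3·-1^1 = -1.
(a,b)_41: α=1, u≡36; β=2, v≡33 (mod 41); (36|41)=+1, (33|41)=+1; sign (−1)^0·+1^2·+1^1 = +1.
|Ram(-2195690630, 7511)| = 2, even; anisotropic at {7, 29}.

[7, 29]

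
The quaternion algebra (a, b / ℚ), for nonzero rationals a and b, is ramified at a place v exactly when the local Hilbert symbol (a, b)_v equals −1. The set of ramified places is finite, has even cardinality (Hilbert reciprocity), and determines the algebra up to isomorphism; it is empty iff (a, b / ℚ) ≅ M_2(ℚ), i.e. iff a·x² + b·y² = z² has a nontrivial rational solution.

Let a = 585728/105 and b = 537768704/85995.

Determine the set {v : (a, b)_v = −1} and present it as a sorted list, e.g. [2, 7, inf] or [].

(a, b) ≡ (15015, 2145) mod (ℚ^×)²; places V = {2, 3, 5, 7, 11, 13, 19, 23, ∞}.
(a,b)_3: α=-1, u≡1; β=-3, v≡1 (mod 3); (1|3)=+1, (1|3)=+1; sign (−1)^1·+1^-3·+1^-1 = -1.
(a,b)_7: α=-1, u≡3; β=-2, v≡5 (mod 7); (3|7)=-1, (5|7)=-1; sign (−1)^0·-1^-2·-1^-1 = -1.
(a,b)_19: α=0, u≡11; β=2, v≡7 (mod 19); (11|19)=+1, (7|19)=+1; sign (−1)^0·+1^2·+1^0 = +1.
(a,b)_11: α=1, u≡5; β=1, v≡2 (mod 11); (5|11)=+1, (2|11)=-1; sign (−1)^1·+1^1·-1^1 = +1.
(a,b)_23: α=0, u≡22; β=2, v≡12 (mod 23); (22|23)=-1, (12|23)=+1; sign (−1)^0·-1^2·+1^0 = +1.
(a,b)_5: α=-1, u≡3; β=-1, v≡1 (mod 5); (3|5)=-1, (1|5)=+1; sign (−1)^0·-1^-1·+1^-1 = -1.
(a,b)_2: α=12, β=8; u≡7, v≡1 (mod 8); ε(u)ε(v)=1·0, αω(v)=12·0, βω(u)=8·0; sum ≡ 0  ⇒  +1.
(a,b)_13: α=1, u≡11; β=-1, v≡4 (mod 13); (11|13)=-1, (4|13)=+1; sign (−1)^0·-1^-1·+1^1 = -1.
(a,b)_∞: sgn(15015)=+, sgn(2145)=+, so +1.
Ram(15015, 2145) = {3, 5, 7, 13}; no ℚ_3-point on the conic.

[3, 5, 7, 13]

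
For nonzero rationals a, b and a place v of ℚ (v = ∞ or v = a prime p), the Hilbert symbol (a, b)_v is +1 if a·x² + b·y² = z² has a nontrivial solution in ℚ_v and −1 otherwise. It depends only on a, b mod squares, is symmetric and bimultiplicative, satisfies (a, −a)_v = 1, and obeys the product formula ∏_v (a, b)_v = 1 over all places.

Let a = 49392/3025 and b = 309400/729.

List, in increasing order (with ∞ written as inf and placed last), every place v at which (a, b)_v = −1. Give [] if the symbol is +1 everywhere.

Mod squares: a ≡ 7, b ≡ 3094. Check v ∈ {∞, 2, 3, 5, 7, 11, 13, 17}.
v=7: a=7^3·(≡4), b=7^1·(≡2) mod 7; (4|7)=+1, (2|7)=+1; (−1)^{3·1·3}·(+1)^1·(+1)^3 = -1.
v=3: a=3^2·(≡1), b=3^-6·(≡1) mod 3; (1|3)=+1, (1|3)=+1; (−1)^{2·-6·1}·(+1)^-6·(+1)^2 = +1.
v=∞: 7 > 0 and 3094 > 0  ⇒  (a,b)_∞ = +1.
v=13: a=13^0·(≡2), b=13^1·(≡10) mod 13; (2|13)=-1, (10|13)=+1; (−1)^{0·1·6}·(-1)^1·(+1)^0 = -1.
v=17: a=17^0·(≡10), b=17^1·(≡12) mod 17; (10|17)=-1, (12|17)=-1; (−1)^{0·1·8}·(-1)^1·(-1)^0 = -1.
v=11: a=11^-2·(≡8), b=11^0·(≡1) mod 11; (8|11)=-1, (1|11)=+1; (−1)^{-2·0·5}·(-1)^0·(+1)^-2 = +1.
v=5: a=5^-2·(≡2), b=5^2·(≡4) mod 5; (2|5)=-1, (4|5)=+1; (−1)^{-2·2·2}·(-1)^2·(+1)^-2 = +1.
v=2: v_2(a)=4, v_2(b)=3; units ≡ 7, 3 (mod 8); ε·ε+αω+βω = 1·1+4·1+3·0 ≡ 1  ⇒  (a,b)_2 = -1.
|Ram(7, 3094)| = 4, even; anisotropic at {2, 7, 13, 17}.

[2, 7, 13, 17]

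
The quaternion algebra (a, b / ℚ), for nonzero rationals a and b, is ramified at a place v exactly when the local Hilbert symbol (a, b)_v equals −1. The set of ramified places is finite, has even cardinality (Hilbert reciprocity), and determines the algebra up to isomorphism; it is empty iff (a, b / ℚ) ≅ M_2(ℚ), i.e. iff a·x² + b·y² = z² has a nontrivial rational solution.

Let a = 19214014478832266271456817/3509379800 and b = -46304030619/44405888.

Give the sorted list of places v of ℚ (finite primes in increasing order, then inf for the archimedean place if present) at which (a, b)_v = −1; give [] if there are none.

[7, 19, 23, 29]

(a, b) ≡ (104006, -6902) mod (ℚ^×)²; places V = {2, 3, 5, 7, 11, 17, 19, 23, 29, 31, 37, ∞}.
(a,b)_3: α=0, u≡2; β=4, v≡1 (mod 3); (2|3)=-1, (1|3)=+1; sign (−1)^0·-1^4·+1^0 = +1.
(a,b)_19: α=-1, u≡14; β=-2, v≡18 (mod 19); (14|19)=-1, (18|19)=-1; sign (−1)^0·-1^-2·-1^-1 = -1.
(a,b)_2: α=-3, β=-7; u≡3, v≡5 (mod 8); ε(u)ε(v)=1·0, αω(v)=-3·1, βω(u)=-7·1; sum ≡ 0  ⇒  +1.
(a,b)_5: α=-2, u≡1; β=0, v≡2 (mod 5); (1|5)=+1, (2|5)=-1; sign (−1)^0·+1^0·-1^-2 = +1.
(a,b)_7: α=3, u≡4; β=1, v≡1 (mod 7); (4|7)=+1, (1|7)=+1; sign (−1)^1·+1^1·+1^3 = -1.
(a,b)_37: α=2, u≡4; β=2, v≡8 (mod 37); (4|37)=+1, (8|37)=-1; sign (−1)^0·+1^2·-1^2 = +1.
(a,b)_∞: sgn(104006)=+, sgn(-6902)=−, so +1.
(a,b)_23: α=1, u≡19; β=0, v≡21 (mod 23); (19|23)=-1, (21|23)=-1; sign (−1)^0·-1^0·-1^1 = -1.
(a,b)_31: α=-4, u≡10; β=-2, v≡24 (mod 31); (10|31)=+1, (24|31)=-1; sign (−1)^0·+1^-2·-1^-4 = +1.
(a,b)_17: α=5, u≡8; β=1, v≡13 (mod 17); (8|17)=+1, (13|17)=+1; sign (−1)^0·+1^1·+1^5 = +1.
(a,b)_11: α=6, u≡1; β=2, v≡6 (mod 11); (1|11)=+1, (6|11)=-1; sign (−1)^0·+1^2·-1^6 = +1.
(a,b)_29: α=4, u≡3; β=1, v≡7 (mod 29); (3|29)=-1, (7|29)=+1; sign (−1)^0·-1^1·+1^4 = -1.
(104006, -6902 / ℚ) ramifies at {7, 19, 23, 29}: a division algebra.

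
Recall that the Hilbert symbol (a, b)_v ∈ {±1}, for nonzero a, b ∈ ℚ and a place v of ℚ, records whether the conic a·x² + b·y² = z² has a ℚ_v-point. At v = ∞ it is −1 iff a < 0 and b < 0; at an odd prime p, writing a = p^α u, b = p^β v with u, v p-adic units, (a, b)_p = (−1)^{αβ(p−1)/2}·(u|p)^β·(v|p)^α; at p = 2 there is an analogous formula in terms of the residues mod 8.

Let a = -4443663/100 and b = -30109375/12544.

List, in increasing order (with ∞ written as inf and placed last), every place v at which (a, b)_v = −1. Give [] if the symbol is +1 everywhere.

[3, 43, 47, inf]

Mod squares: a ≡ -90687, b ≡ -1927. Check v ∈ {∞, 2, 3, 5, 7, 19, 37, 41, 43, 47}.
v=2: v_2(a)=-2, v_2(b)=-8; units ≡ 1, 1 (mod 8); ε·ε+αω+βω = 0·0+-2·0+-8·0 ≡ 0  ⇒  (a,b)_2 = +1.
v=5: a=5^-2·(≡3), b=5^6·(≡2) mod 5; (3|5)=-1, (2|5)=-1; (−1)^{-2·6·2}·(-1)^6·(-1)^-2 = +1.
v=∞: -90687 < 0 and -1927 < 0  ⇒  (a,b)_∞ = -1.
v=37: a=37^1·(≡30), b=37^0·(≡4) mod 37; (30|37)=+1, (4|37)=+1; (−1)^{1·0·18}·(+1)^0·(+1)^1 = +1.
v=3: a=3^1·(≡2), b=3^0·(≡2) mod 3; (2|3)=-1, (2|3)=-1; (−1)^{1·0·1}·(-1)^0·(-1)^1 = -1.
v=19: a=19^1·(≡14), b=19^0·(≡5) mod 19; (14|19)=-1, (5|19)=+1; (−1)^{1·0·9}·(-1)^0·(+1)^1 = +1.
v=43: a=43^1·(≡36), b=43^0·(≡18) mod 43; (36|43)=+1, (18|43)=-1; (−1)^{1·0·21}·(+1)^0·(-1)^1 = -1.
v=41: a=41^0·(≡25), b=41^1·(≡12) mod 41; (25|41)=+1, (12|41)=-1; (−1)^{0·1·20}·(+1)^1·(-1)^0 = +1.
v=7: a=7^2·(≡6), b=7^-2·(≡3) mod 7; (6|7)=-1, (3|7)=-1; (−1)^{2·-2·3}·(-1)^-2·(-1)^2 = +1.
v=47: a=47^0·(≡39), b=47^1·(≡3) mod 47; (39|47)=-1, (3|47)=+1; (−1)^{0·1·23}·(-1)^1·(+1)^0 = -1.
Ram(-90687, -1927) = {3, 43, 47, ∞}; no ℚ_3-point on the conic.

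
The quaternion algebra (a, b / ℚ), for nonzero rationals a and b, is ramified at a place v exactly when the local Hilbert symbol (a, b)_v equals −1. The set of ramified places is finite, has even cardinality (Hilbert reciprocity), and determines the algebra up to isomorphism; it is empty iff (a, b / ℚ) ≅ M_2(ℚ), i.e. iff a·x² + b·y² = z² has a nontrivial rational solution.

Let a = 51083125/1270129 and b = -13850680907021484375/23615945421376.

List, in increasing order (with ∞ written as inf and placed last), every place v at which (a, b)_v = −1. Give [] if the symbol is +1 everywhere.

Mod squares: a ≡ 37, b ≡ -31. Check v ∈ {∞, 2, 3, 5, 7, 11, 23, 31, 37, 41, 47}.
v=∞: 37 > 0 and -31 < 0  ⇒  (a,b)_∞ = +1.
v=2: v_2(a)=0, v_2(b)=-6; units ≡ 5, 1 (mod 8); ε·ε+αω+βω = 0·0+0·0+-6·1 ≡ 0  ⇒  (a,b)_2 = +1.
v=31: a=31^0·(≡13), b=31^1·(≡12) mod 31; (13|31)=-1, (12|31)=-1; (−1)^{0·1·15}·(-1)^1·(-1)^0 = -1.
v=11: a=11^0·(≡9), b=11^-2·(≡2) mod 11; (9|11)=+1, (2|11)=-1; (−1)^{0·-2·5}·(+1)^-2·(-1)^0 = +1.
v=5: a=5^4·(≡2), b=5^10·(≡1) mod 5; (2|5)=-1, (1|5)=+1; (−1)^{4·10·2}·(-1)^10·(+1)^4 = +1.
v=37: a=37^1·(≡36), b=37^2·(≡31) mod 37; (36|37)=+1, (31|37)=-1; (−1)^{1·2·18}·(+1)^2·(-1)^1 = -1.
v=47: a=47^2·(≡1), b=47^2·(≡7) mod 47; (1|47)=+1, (7|47)=+1; (−1)^{2·2·23}·(+1)^2·(+1)^2 = +1.
v=7: a=7^-4·(≡4), b=7^-8·(≡4) mod 7; (4|7)=+1, (4|7)=+1; (−1)^{-4·-8·3}·(+1)^-8·(+1)^-4 = +1.
v=41: a=41^0·(≡21), b=41^2·(≡33) mod 41; (21|41)=+1, (33|41)=+1; (−1)^{0·2·20}·(+1)^2·(+1)^0 = +1.
v=23: a=23^-2·(≡19), b=23^-2·(≡11) mod 23; (19|23)=-1, (11|23)=-1; (−1)^{-2·-2·11}·(-1)^-2·(-1)^-2 = +1.
v=3: a=3^0·(≡1), b=3^2·(≡2) mod 3; (1|3)=+1, (2|3)=-1; (−1)^{0·2·1}·(+1)^2·(-1)^0 = +1.
Ram(37, -31) = {31, 37}; no ℚ_31-point on the conic.

[31, 37]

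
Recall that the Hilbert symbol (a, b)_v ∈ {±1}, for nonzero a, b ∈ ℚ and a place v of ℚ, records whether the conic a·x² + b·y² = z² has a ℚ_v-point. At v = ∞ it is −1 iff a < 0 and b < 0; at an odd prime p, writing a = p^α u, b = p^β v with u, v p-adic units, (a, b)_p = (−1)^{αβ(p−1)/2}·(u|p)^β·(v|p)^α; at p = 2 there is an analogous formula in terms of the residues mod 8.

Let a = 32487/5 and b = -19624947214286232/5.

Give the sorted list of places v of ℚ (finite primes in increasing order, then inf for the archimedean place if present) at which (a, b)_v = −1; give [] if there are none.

(a, b) ≡ (3315, -137088510) mod (ℚ^×)²; places V = {2, 3, 5, 7, 13, 17, 23, 29, 31, ∞}.
(a,b)_5: α=-1, u≡2; β=-1, v≡3 (mod 5); (2|5)=-1, (3|5)=-1; sign (−1)^0·-1^-1·-1^-1 = +1.
(a,b)_23: α=0, u≡16; β=1, v≡11 (mod 23); (16|23)=+1, (11|23)=-1; sign (−1)^0·+1^1·-1^0 = +1.
(a,b)_7: α=2, u≡1; β=6, v≡2 (mod 7); (1|7)=+1, (2|7)=+1; sign (−1)^0·+1^6·+1^2 = +1.
(a,b)_∞: sgn(3315)=+, sgn(-137088510)=−, so +1.
(a,b)_31: α=0, u≡6; β=1, v≡10 (mod 31); (6|31)=-1, (10|31)=+1; sign (−1)^0·-1^1·+1^0 = -1.
(a,b)_29: α=0, u≡13; β=1, v≡9 (mod 29); (13|29)=+1, (9|29)=+1; sign (−1)^0·+1^1·+1^0 = +1.
(a,b)_17: α=1, u≡15; β=1, v≡10 (mod 17); (15|17)=+1, (10|17)=-1; sign (−1)^0·+1^1·-1^1 = -1.
(a,b)_2: α=0, β=3; u≡3, v≡1 (mod 8); ε(u)ε(v)=1·0, αω(v)=0·0, βω(u)=3·1; sum ≡ 1  ⇒  -1.
(a,b)_3: α=1, u≡1; β=3, v≡1 (mod 3); (1|3)=+1, (1|3)=+1; sign (−1)^1·+1^3·+1^1 = -1.
(a,b)_13: α=1, u≡11; β=3, v≡11 (mod 13); (11|13)=-1, (11|13)=-1; sign (−1)^0·-1^3·-1^1 = +1.
Ram(3315, -137088510) = {2, 3, 17, 31}; no ℚ_2-point on the conic.

[2, 3, 17, 31]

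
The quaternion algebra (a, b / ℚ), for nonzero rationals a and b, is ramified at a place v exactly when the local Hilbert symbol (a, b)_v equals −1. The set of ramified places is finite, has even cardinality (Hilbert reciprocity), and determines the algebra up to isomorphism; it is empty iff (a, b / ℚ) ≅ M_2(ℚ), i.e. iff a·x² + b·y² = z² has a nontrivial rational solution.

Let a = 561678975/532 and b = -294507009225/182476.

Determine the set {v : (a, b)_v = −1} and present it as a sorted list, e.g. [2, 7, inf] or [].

Mod squares: a ≡ 5187, b ≡ -19. Check v ∈ {∞, 2, 3, 5, 7, 11, 13, 19, 23}.
v=19: a=19^-1·(≡7), b=19^-1·(≡3) mod 19; (7|19)=+1, (3|19)=-1; (−1)^{-1·-1·9}·(+1)^-1·(-1)^-1 = +1.
v=23: a=23^2·(≡1), b=23^2·(≡13) mod 23; (1|23)=+1, (13|23)=+1; (−1)^{2·2·11}·(+1)^2·(+1)^2 = +1.
v=5: a=5^2·(≡2), b=5^2·(≡1) mod 5; (2|5)=-1, (1|5)=+1; (−1)^{2·2·2}·(-1)^2·(+1)^2 = +1.
v=7: a=7^-1·(≡3), b=7^-4·(≡2) mod 7; (3|7)=-1, (2|7)=+1; (−1)^{-1·-4·3}·(-1)^-4·(+1)^-1 = +1.
v=2: v_2(a)=-2, v_2(b)=-2; units ≡ 3, 5 (mod 8); ε·ε+αω+βω = 1·0+-2·1+-2·1 ≡ 0  ⇒  (a,b)_2 = +1.
v=∞: 5187 > 0 and -19 < 0  ⇒  (a,b)_∞ = +1.
v=11: a=11^2·(≡2), b=11^4·(≡3) mod 11; (2|11)=-1, (3|11)=+1; (−1)^{2·4·5}·(-1)^4·(+1)^2 = +1.
v=3: a=3^3·(≡1), b=3^2·(≡2) mod 3; (1|3)=+1, (2|3)=-1; (−1)^{3·2·1}·(+1)^2·(-1)^3 = -1.
v=13: a=13^1·(≡10), b=13^2·(≡6) mod 13; (10|13)=+1, (6|13)=-1; (−1)^{1·2·6}·(+1)^2·(-1)^1 = -1.
Ram(5187, -19) = {3, 13}; no ℚ_3-point on the conic.

[3, 13]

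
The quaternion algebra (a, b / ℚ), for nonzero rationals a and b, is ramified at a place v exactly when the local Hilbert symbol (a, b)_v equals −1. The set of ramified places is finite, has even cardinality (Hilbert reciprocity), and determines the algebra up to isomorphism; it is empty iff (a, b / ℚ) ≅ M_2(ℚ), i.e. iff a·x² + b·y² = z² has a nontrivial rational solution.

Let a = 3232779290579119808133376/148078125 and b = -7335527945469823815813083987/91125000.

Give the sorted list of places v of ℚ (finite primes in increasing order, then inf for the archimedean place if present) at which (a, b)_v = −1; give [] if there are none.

[2, 11, 13, 19]

(a, b) ≡ (13, -278806) mod (ℚ^×)²; places V = {2, 3, 5, 7, 11, 13, 19, 23, 29, ∞}.
(a,b)_7: α=2, u≡6; β=2, v≡4 (mod 7); (6|7)=-1, (4|7)=+1; sign (−1)^0·-1^2·+1^2 = +1.
(a,b)_13: α=-1, u≡10; β=2, v≡2 (mod 13); (10|13)=+1, (2|13)=-1; sign (−1)^0·+1^2·-1^-1 = -1.
(a,b)_19: α=6, u≡12; β=9, v≡15 (mod 19); (12|19)=-1, (15|19)=-1; sign (−1)^0·-1^9·-1^6 = -1.
(a,b)_11: α=4, u≡10; β=1, v≡3 (mod 11); (10|11)=-1, (3|11)=+1; sign (−1)^0·-1^1·+1^4 = -1.
(a,b)_2: α=8, β=-3; u≡5, v≡5 (mod 8); ε(u)ε(v)=0·0, αω(v)=8·1, βω(u)=-3·1; sum ≡ 1  ⇒  -1.
(a,b)_3: α=-6, u≡1; β=-6, v≡2 (mod 3); (1|3)=+1, (2|3)=-1; sign (−1)^0·+1^-6·-1^-6 = +1.
(a,b)_∞: sgn(13)=+, sgn(-278806)=−, so +1.
(a,b)_29: α=4, u≡13; β=5, v≡26 (mod 29); (13|29)=+1, (26|29)=-1; sign (−1)^0·+1^5·-1^4 = +1.
(a,b)_23: α=2, u≡4; β=3, v≡20 (mod 23); (4|23)=+1, (20|23)=-1; sign (−1)^0·+1^3·-1^2 = +1.
(a,b)_5: α=-6, u≡3; β=-6, v≡4 (mod 5); (3|5)=-1, (4|5)=+1; sign (−1)^0·-1^-6·+1^-6 = +1.
Ram(13, -278806) = {2, 11, 13, 19}; no ℚ_2-point on the conic.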